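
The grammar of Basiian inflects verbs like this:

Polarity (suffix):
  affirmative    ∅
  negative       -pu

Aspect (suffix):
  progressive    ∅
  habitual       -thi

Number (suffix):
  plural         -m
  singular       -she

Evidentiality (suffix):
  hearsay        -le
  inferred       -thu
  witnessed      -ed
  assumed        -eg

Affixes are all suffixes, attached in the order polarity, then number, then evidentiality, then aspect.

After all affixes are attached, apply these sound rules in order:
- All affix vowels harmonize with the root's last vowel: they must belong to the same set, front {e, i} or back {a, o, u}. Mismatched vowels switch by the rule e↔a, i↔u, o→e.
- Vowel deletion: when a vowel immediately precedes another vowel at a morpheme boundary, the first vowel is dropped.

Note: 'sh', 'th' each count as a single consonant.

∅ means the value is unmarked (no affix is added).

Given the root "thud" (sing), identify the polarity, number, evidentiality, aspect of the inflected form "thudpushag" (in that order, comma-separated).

Segment: thud-pu-she-eg.
polarity: -pu → negative.
number: -she → singular.
evidentiality: -eg → assumed.
aspect: ∅ → progressive.

negative, singular, assumed, progressive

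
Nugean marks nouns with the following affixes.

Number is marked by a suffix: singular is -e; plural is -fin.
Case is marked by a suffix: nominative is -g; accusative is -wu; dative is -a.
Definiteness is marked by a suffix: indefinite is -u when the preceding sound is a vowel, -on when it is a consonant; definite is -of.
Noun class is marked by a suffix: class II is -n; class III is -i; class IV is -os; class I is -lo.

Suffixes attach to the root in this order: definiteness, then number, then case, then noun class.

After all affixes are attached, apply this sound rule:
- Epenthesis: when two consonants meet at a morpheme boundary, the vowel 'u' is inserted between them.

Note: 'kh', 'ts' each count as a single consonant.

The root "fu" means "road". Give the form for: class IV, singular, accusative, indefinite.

fuuewuos

Attach definiteness indefinite -u (after vowel 'u') → fuu.
Attach number singular -e → fuue.
Attach case accusative -wu → fuuewu.
Attach noun class class IV -os → fuuewuos.
Epenthesis: no change.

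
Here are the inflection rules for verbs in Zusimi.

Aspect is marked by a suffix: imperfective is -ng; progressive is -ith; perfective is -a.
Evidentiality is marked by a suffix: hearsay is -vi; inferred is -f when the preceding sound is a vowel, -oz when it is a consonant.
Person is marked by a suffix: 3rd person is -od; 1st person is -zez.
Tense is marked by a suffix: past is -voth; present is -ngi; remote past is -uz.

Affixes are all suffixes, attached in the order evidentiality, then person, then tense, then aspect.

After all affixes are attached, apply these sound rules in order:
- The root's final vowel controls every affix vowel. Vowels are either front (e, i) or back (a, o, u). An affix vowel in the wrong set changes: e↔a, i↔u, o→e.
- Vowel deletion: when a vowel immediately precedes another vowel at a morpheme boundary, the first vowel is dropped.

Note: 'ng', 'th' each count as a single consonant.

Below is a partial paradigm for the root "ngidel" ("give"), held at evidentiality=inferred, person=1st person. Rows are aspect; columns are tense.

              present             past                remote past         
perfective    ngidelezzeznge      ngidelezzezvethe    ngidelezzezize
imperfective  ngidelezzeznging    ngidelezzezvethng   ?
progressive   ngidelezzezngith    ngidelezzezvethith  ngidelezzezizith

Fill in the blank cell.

ngidelezzezizng

Attach evidentiality inferred -oz (after consonant 'l') → ngideloz.
Attach person 1st person -zez → ngidelozzez.
Attach tense remote past -uz → ngidelozzezuz.
Attach aspect imperfective -ng → ngidelozzezuzng.
Apply vowel harmony: ngidelozzezuzng → ngidelezzezizng.
Vowel deletion: no change.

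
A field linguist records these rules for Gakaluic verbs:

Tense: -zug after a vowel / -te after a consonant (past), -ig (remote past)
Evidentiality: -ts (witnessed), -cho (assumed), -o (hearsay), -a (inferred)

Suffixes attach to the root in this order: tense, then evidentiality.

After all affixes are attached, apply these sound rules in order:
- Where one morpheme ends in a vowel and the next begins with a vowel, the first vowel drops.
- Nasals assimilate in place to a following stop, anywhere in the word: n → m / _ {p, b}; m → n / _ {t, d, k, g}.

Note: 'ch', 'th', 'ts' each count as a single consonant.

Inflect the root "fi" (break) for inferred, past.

Attach tense past -zug (after vowel 'i') → fizug.
Attach evidentiality inferred -a → fizuga.
Vowel deletion: no change.
Nasal assimilation: no change.

fizuga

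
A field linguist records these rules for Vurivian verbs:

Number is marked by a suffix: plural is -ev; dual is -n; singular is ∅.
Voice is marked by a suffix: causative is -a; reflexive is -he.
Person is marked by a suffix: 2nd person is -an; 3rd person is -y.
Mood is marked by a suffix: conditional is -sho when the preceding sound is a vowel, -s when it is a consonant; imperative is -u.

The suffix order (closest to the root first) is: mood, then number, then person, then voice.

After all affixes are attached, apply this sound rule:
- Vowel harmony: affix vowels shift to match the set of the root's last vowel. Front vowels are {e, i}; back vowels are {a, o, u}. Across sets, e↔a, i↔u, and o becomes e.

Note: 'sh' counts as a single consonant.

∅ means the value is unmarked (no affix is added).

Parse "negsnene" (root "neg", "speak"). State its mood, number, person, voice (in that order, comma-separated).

conditional, dual, 2nd person, causative

Segment: neg-s-n-an-a.
mood: -sho/s → conditional.
number: -n → dual.
person: -an → 2nd person.
voice: -a → causative.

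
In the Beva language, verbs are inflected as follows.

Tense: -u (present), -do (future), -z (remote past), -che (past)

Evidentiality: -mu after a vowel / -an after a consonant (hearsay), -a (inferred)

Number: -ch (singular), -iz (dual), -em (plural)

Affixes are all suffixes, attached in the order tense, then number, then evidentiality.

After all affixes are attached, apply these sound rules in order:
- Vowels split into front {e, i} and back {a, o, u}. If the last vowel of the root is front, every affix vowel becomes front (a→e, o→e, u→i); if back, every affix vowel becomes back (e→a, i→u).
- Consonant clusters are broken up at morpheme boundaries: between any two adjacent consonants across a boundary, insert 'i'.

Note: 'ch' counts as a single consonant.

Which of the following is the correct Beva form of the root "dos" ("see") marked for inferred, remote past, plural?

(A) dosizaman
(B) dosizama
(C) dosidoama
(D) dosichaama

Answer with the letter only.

B

Attach tense remote past -z → dosz.
Attach number plural -em → doszem.
Attach evidentiality inferred -a → doszema.
Apply vowel harmony: doszema → doszama.
Apply epenthesis: doszama → dosizama.
So the correct form is dosizama, option (B).
(A) dosizaman is wrong: it uses hearsay instead of inferred for evidentiality.
(D) dosichaama is wrong: it uses past instead of remote past for tense.
(C) dosidoama is wrong: it uses future instead of remote past for tense.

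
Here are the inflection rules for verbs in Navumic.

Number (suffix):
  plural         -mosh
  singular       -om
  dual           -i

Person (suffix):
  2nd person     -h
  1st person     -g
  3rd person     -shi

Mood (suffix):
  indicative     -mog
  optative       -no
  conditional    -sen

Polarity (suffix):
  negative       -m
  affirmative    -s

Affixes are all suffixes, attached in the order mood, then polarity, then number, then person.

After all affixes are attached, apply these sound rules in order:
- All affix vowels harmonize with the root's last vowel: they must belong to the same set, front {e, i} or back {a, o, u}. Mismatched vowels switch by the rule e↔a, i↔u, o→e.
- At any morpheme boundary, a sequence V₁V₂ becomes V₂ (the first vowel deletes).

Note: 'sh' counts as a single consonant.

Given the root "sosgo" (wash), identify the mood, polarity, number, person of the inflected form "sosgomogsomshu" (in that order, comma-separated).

indicative, affirmative, singular, 3rd person

Segment: sosgo-mog-s-om-shi.
mood: -mog → indicative.
polarity: -s → affirmative.
number: -om → singular.
person: -shi → 3rd person.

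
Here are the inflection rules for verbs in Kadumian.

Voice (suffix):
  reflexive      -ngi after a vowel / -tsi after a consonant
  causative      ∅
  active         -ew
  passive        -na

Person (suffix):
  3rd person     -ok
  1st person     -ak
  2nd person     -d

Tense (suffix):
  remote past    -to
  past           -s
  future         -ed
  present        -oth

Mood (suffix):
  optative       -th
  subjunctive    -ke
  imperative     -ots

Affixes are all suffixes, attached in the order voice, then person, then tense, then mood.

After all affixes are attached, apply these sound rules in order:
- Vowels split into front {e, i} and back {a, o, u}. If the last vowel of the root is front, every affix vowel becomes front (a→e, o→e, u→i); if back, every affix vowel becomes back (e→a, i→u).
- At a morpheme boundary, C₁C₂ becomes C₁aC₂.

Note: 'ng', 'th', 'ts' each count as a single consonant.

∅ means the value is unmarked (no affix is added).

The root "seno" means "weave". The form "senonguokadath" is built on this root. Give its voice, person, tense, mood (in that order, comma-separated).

reflexive, 3rd person, future, optative

Segment: seno-ngi-ok-ed-th.
voice: -ngi/tsi → reflexive.
person: -ok → 3rd person.
tense: -ed → future.
mood: -th → optative.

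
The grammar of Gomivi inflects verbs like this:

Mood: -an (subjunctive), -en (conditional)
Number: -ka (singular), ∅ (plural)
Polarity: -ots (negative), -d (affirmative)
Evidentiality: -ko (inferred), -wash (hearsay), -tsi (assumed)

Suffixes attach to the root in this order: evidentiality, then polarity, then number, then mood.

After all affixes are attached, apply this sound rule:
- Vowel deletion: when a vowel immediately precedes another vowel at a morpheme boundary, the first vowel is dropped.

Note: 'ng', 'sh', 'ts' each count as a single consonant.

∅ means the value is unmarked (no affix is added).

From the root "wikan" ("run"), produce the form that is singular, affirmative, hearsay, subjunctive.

wikanwashdkan

Attach evidentiality hearsay -wash → wikanwash.
Attach polarity affirmative -d → wikanwashd.
Attach number singular -ka → wikanwashdka.
Attach mood subjunctive -an → wikanwashdkaan.
Apply vowel deletion: wikanwashdkaan → wikanwashdkan.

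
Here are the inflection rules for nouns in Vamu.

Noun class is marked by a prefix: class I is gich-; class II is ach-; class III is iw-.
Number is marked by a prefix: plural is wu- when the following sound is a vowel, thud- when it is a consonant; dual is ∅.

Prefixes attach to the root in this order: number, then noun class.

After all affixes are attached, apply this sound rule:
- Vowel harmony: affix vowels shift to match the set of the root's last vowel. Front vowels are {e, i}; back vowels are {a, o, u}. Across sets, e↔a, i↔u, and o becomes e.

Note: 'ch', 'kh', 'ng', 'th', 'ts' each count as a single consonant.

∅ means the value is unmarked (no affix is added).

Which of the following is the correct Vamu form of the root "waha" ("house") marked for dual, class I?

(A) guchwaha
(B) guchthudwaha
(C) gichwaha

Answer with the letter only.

number = dual: zero marking, form stays waha.
Attach noun class class I gich- → gichwaha.
Apply vowel harmony: gichwaha → guchwaha.
So the correct form is guchwaha, option (A).
(B) guchthudwaha is wrong: it uses plural instead of dual for number.
(C) gichwaha is wrong: it fails to apply the sound rule(s).

A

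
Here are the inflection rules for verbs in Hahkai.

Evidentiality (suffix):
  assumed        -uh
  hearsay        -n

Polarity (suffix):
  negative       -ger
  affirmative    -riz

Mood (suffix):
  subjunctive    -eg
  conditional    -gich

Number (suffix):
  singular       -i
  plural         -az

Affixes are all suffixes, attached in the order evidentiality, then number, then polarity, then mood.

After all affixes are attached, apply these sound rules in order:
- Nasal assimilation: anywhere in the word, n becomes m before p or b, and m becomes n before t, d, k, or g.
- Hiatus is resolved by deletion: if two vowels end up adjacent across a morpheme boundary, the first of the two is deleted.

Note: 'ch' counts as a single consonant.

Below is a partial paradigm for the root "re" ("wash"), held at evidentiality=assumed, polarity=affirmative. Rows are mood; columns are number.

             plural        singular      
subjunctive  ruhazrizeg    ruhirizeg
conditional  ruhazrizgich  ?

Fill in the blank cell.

ruhirizgich

Attach evidentiality assumed -uh → reuh.
Attach number singular -i → reuhi.
Attach polarity affirmative -riz → reuhiriz.
Attach mood conditional -gich → reuhirizgich.
Nasal assimilation: no change.
Apply vowel deletion: reuhirizgich → ruhirizgich.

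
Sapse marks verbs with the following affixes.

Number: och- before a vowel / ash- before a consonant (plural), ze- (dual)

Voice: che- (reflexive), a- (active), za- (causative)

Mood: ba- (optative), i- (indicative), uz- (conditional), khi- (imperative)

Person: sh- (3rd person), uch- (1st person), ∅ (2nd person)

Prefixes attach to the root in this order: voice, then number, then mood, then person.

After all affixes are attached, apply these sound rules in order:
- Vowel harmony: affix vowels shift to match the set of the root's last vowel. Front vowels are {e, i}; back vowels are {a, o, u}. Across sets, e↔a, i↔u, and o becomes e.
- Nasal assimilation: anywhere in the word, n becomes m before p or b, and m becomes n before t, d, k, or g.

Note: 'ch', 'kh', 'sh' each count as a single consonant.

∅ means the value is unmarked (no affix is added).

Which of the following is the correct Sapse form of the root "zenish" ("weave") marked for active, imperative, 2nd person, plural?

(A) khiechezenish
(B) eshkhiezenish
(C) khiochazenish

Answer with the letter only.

Attach voice active a- → azenish.
Attach number plural och- (before vowel 'a') → ochazenish.
Attach mood imperative khi- → khiochazenish.
person = 2nd person: zero marking, form stays khiochazenish.
Apply vowel harmony: khiochazenish → khiechezenish.
Nasal assimilation: no change.
So the correct form is khiechezenish, option (A).
(C) khiochazenish is wrong: it fails to apply the sound rule(s).
(B) eshkhiezenish is wrong: it has the affixes in the wrong order.

A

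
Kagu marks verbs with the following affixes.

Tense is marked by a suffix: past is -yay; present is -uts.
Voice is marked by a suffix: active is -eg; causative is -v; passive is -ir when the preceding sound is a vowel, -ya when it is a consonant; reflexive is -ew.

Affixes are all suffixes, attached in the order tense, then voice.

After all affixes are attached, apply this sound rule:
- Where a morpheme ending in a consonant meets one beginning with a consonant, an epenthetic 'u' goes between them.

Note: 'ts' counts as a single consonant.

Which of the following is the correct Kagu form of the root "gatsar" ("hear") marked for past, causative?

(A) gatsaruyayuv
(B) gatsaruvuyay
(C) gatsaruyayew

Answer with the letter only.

A

Attach tense past -yay → gatsaryay.
Attach voice causative -v → gatsaryayv.
Apply epenthesis: gatsaryayv → gatsaruyayuv.
So the correct form is gatsaruyayuv, option (A).
(B) gatsaruvuyay is wrong: it has the affixes in the wrong order.
(C) gatsaruyayew is wrong: it uses reflexive instead of causative for voice.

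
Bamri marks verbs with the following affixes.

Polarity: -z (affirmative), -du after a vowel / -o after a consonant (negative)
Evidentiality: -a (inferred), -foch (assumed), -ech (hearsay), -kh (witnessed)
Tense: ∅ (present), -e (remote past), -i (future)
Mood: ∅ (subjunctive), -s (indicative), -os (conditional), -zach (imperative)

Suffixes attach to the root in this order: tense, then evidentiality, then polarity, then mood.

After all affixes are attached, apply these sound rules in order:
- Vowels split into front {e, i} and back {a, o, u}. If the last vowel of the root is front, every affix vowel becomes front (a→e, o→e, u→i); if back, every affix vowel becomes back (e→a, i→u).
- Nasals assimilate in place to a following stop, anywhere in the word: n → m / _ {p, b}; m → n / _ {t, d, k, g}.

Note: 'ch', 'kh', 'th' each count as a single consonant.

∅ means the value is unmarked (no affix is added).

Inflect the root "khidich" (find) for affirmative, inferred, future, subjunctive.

khidichiez

Attach tense future -i → khidichi.
Attach evidentiality inferred -a → khidichia.
Attach polarity affirmative -z → khidichiaz.
mood = subjunctive: zero marking, form stays khidichiaz.
Apply vowel harmony: khidichiaz → khidichiez.
Nasal assimilation: no change.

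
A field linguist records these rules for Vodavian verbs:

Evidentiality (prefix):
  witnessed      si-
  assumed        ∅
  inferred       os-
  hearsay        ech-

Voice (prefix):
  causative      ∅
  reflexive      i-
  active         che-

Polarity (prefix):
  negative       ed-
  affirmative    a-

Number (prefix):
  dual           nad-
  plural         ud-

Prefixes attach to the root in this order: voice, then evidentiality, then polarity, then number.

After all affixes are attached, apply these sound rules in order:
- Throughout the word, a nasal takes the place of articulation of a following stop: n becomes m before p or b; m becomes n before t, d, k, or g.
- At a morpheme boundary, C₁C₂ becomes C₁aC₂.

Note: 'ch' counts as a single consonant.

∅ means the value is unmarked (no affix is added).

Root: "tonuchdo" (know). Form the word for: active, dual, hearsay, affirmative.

nadaechachetonuchdo

Attach voice active che- → chetonuchdo.
Attach evidentiality hearsay ech- → echchetonuchdo.
Attach polarity affirmative a- → aechchetonuchdo.
Attach number dual nad- → nadaechchetonuchdo.
Nasal assimilation: no change.
Apply epenthesis: nadaechchetonuchdo → nadaechachetonuchdo.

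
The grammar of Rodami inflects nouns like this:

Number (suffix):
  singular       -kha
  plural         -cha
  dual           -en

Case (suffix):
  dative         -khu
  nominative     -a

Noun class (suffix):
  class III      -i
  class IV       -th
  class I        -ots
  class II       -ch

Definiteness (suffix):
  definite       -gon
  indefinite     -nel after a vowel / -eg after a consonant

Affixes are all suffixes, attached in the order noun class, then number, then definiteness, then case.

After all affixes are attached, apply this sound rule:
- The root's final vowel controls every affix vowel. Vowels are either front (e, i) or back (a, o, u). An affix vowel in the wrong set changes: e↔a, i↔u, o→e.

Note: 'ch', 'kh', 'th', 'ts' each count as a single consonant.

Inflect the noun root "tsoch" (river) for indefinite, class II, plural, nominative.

Attach noun class class II -ch → tsochch.
Attach number plural -cha → tsochchcha.
Attach definiteness indefinite -nel (after vowel 'a') → tsochchchanel.
Attach case nominative -a → tsochchchanela.
Apply vowel harmony: tsochchchanela → tsochchchanala.

tsochchchanala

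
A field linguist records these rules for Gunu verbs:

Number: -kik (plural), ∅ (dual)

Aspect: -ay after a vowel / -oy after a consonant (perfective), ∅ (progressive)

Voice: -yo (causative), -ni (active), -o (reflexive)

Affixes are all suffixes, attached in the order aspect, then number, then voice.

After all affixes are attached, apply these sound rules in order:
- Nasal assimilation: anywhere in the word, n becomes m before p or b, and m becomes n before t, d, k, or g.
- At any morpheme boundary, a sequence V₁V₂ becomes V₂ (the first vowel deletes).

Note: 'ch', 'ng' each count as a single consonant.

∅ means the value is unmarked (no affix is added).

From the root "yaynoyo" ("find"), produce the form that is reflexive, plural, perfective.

Attach aspect perfective -ay (after vowel 'o') → yaynoyoay.
Attach number plural -kik → yaynoyoaykik.
Attach voice reflexive -o → yaynoyoaykiko.
Nasal assimilation: no change.
Apply vowel deletion: yaynoyoaykiko → yaynoyaykiko.

yaynoyaykiko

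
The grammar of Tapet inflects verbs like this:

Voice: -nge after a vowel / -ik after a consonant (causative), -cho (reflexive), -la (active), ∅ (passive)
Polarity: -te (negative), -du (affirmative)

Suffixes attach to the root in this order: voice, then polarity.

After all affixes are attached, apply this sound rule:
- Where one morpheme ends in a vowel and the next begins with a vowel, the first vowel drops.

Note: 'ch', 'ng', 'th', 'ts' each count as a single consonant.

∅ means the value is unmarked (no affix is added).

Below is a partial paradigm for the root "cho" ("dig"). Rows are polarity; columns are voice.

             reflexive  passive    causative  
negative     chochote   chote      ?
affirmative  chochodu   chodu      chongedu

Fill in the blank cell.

chongete

Attach voice causative -nge (after vowel 'o') → chonge.
Attach polarity negative -te → chongete.
Vowel deletion: no change.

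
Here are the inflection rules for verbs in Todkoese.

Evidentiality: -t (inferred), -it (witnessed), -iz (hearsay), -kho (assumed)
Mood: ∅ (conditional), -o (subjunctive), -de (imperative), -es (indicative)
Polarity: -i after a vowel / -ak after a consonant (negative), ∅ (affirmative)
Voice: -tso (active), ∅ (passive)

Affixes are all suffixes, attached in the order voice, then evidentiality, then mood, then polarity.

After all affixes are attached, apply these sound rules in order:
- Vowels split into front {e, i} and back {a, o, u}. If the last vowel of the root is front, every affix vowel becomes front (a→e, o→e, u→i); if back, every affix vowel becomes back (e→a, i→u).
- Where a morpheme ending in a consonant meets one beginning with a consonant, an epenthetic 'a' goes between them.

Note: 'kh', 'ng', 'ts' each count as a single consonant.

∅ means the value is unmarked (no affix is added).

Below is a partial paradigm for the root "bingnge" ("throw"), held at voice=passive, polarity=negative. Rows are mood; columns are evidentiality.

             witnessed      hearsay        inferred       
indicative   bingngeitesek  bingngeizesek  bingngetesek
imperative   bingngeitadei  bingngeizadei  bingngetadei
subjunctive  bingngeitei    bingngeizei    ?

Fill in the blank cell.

bingngetei

voice = passive: zero marking, form stays bingnge.
Attach evidentiality inferred -t → bingnget.
Attach mood subjunctive -o → bingngeto.
Attach polarity negative -i (after vowel 'o') → bingngetoi.
Apply vowel harmony: bingngetoi → bingngetei.
Epenthesis: no change.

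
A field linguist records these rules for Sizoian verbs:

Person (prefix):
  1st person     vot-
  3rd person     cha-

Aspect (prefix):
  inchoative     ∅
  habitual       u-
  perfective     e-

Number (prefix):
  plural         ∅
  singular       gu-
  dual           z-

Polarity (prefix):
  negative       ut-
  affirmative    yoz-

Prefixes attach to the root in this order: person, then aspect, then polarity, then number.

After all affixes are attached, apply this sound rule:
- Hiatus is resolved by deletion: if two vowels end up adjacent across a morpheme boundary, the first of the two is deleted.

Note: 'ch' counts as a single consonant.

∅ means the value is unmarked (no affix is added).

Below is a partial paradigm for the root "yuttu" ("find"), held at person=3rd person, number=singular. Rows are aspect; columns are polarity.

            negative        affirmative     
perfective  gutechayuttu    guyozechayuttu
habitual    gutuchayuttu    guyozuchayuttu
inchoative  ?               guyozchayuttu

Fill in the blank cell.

Attach person 3rd person cha- → chayuttu.
aspect = inchoative: zero marking, form stays chayuttu.
Attach polarity negative ut- → utchayuttu.
Attach number singular gu- → guutchayuttu.
Apply vowel deletion: guutchayuttu → gutchayuttu.

gutchayuttu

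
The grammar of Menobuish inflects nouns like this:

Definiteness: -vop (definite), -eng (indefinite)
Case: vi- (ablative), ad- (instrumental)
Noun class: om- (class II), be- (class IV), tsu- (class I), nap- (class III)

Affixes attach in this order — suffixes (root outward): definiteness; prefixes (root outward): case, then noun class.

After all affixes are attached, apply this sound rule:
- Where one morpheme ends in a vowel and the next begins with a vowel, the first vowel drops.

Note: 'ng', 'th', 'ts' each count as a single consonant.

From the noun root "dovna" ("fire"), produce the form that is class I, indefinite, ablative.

tsuvidovneng

Attach case ablative vi- → vidovna.
Attach noun class class I tsu- → tsuvidovna.
Attach definiteness indefinite -eng → tsuvidovnaeng.
Apply vowel deletion: tsuvidovnaeng → tsuvidovneng.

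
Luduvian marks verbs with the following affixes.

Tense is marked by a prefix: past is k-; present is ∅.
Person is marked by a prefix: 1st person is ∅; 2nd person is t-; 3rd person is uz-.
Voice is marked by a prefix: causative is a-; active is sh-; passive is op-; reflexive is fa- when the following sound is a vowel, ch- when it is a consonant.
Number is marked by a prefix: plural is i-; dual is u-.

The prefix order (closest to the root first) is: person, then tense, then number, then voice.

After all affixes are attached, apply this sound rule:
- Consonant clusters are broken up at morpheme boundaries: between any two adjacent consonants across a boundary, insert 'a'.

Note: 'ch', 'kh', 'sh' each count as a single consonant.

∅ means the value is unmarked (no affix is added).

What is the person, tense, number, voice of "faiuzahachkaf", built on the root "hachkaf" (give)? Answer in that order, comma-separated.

Segment: fa-i-uz-hachkaf.
person: uz- → 3rd person.
tense: ∅ → present.
number: i- → plural.
voice: fa/ch- → reflexive.

3rd person, present, plural, reflexive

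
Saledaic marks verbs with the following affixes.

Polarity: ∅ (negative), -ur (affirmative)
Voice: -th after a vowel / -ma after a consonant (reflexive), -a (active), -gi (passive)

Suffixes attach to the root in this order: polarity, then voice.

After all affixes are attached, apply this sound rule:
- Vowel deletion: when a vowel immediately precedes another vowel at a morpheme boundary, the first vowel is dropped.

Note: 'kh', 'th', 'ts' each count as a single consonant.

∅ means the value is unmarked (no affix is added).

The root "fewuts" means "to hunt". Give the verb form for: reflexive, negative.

fewutsma

polarity = negative: zero marking, form stays fewuts.
Attach voice reflexive -ma (after consonant 'ts') → fewutsma.
Vowel deletion: no change.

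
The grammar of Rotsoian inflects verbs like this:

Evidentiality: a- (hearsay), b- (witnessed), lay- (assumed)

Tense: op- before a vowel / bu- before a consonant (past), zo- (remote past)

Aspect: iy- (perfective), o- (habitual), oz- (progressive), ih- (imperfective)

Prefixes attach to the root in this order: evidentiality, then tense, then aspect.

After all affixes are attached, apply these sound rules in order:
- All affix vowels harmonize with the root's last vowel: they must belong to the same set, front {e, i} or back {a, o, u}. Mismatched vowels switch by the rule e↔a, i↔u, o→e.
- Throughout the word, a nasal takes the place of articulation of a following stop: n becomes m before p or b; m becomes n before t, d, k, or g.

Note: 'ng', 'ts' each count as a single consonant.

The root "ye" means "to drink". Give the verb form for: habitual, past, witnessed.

ebibye

Attach evidentiality witnessed b- → bye.
Attach tense past bu- (before consonant 'b') → bubye.
Attach aspect habitual o- → obubye.
Apply vowel harmony: obubye → ebibye.
Nasal assimilation: no change.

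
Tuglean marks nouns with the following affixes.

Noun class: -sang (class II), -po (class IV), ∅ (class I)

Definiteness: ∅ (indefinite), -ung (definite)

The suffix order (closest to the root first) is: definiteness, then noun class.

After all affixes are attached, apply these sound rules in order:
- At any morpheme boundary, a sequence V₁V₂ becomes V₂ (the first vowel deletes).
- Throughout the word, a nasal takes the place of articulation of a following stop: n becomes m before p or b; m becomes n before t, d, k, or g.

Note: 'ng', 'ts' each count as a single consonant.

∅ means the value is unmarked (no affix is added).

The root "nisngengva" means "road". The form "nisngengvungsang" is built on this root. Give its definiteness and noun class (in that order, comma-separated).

definite, class II

Segment: nisngengva-ung-sang.
definiteness: -ung → definite.
noun class: -sang → class II.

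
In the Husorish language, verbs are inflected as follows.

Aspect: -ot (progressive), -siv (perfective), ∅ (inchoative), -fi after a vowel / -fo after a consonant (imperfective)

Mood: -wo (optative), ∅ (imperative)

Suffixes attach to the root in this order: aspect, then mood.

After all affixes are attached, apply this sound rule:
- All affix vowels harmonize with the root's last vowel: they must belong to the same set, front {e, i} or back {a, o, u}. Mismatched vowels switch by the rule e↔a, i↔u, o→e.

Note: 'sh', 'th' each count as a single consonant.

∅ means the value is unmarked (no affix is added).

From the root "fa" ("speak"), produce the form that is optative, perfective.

Attach aspect perfective -siv → fasiv.
Attach mood optative -wo → fasivwo.
Apply vowel harmony: fasivwo → fasuvwo.

fasuvwo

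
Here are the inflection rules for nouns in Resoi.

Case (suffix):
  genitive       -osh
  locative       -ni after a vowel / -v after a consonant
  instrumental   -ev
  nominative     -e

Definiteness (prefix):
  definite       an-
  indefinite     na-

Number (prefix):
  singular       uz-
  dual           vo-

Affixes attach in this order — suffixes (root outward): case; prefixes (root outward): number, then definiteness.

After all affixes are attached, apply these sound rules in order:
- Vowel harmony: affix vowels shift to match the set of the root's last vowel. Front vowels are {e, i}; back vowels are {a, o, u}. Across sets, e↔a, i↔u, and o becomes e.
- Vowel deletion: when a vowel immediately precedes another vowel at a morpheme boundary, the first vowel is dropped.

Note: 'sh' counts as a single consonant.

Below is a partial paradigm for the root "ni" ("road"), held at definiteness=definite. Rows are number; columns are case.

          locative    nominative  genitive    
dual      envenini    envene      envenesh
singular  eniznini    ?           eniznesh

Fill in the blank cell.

enizne

Attach number singular uz- → uzni.
Attach case nominative -e → uznie.
Attach definiteness definite an- → anuznie.
Apply vowel harmony: anuznie → eniznie.
Apply vowel deletion: eniznie → enizne.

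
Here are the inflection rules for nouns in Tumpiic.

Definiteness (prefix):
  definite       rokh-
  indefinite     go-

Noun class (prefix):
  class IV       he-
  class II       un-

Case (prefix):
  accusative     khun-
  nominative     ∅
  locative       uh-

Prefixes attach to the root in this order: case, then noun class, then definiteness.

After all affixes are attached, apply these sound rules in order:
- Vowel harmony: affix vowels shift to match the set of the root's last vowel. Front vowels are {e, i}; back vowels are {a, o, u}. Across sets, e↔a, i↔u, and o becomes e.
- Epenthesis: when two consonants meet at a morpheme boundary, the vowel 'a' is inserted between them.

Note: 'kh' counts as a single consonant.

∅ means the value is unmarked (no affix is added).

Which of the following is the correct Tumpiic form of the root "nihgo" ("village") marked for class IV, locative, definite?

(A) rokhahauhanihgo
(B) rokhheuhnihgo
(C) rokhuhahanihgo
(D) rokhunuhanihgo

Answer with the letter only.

Attach case locative uh- → uhnihgo.
Attach noun class class IV he- → heuhnihgo.
Attach definiteness definite rokh- → rokhheuhnihgo.
Apply vowel harmony: rokhheuhnihgo → rokhhauhnihgo.
Apply epenthesis: rokhhauhnihgo → rokhahauhanihgo.
So the correct form is rokhahauhanihgo, option (A).
(B) rokhheuhnihgo is wrong: it fails to apply the sound rule(s).
(C) rokhuhahanihgo is wrong: it has the affixes in the wrong order.
(D) rokhunuhanihgo is wrong: it uses class II instead of class IV for noun class.

A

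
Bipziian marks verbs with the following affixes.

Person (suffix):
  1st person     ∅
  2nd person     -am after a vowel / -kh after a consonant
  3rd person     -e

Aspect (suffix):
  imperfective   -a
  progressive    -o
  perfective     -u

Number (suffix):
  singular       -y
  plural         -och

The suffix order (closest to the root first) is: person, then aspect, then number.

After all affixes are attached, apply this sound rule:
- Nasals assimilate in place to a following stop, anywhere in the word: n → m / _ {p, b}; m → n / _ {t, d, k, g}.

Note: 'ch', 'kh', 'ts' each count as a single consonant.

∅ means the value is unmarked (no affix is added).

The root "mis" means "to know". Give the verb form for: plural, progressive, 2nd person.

miskhooch

Attach person 2nd person -kh (after consonant 's') → miskh.
Attach aspect progressive -o → miskho.
Attach number plural -och → miskhooch.
Nasal assimilation: no change.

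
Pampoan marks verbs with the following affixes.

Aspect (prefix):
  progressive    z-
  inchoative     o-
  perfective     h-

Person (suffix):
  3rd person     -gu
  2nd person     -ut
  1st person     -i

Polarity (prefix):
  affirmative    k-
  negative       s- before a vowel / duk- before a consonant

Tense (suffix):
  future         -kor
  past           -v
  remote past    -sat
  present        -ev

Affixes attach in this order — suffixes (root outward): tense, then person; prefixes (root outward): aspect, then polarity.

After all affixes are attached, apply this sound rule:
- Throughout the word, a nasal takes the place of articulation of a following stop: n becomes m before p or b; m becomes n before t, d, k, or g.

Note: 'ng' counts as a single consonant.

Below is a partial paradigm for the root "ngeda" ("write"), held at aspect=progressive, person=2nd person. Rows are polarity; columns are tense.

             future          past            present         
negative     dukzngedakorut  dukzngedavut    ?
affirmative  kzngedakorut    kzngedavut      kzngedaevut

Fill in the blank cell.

Attach aspect progressive z- → zngeda.
Attach tense present -ev → zngedaev.
Attach person 2nd person -ut → zngedaevut.
Attach polarity negative duk- (before consonant 'z') → dukzngedaevut.
Nasal assimilation: no change.

dukzngedaevut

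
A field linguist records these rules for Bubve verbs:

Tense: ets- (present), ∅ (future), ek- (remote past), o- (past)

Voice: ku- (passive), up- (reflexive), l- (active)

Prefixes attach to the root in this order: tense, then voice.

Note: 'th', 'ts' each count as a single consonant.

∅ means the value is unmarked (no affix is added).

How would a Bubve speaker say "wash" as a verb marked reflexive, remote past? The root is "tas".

upektas

Attach tense remote past ek- → ektas.
Attach voice reflexive up- → upektas.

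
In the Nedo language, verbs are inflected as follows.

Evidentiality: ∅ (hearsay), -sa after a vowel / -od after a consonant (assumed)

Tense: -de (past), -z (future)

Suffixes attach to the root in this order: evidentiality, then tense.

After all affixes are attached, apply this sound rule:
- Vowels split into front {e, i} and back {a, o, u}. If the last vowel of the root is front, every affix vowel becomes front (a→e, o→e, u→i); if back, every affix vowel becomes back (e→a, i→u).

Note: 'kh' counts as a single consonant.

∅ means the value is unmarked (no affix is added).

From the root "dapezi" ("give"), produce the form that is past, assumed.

Attach evidentiality assumed -sa (after vowel 'i') → dapezisa.
Attach tense past -de → dapezisade.
Apply vowel harmony: dapezisade → dapezisede.

dapezisede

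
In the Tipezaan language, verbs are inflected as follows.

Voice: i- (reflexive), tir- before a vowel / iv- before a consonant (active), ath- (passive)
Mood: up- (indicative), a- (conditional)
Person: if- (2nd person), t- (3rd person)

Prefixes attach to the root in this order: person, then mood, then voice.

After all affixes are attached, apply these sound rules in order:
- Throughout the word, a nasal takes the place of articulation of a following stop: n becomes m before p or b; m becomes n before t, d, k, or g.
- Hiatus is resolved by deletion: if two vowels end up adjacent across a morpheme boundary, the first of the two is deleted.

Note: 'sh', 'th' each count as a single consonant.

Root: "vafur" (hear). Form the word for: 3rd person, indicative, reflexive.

Attach person 3rd person t- → tvafur.
Attach mood indicative up- → uptvafur.
Attach voice reflexive i- → iuptvafur.
Nasal assimilation: no change.
Apply vowel deletion: iuptvafur → uptvafur.

uptvafur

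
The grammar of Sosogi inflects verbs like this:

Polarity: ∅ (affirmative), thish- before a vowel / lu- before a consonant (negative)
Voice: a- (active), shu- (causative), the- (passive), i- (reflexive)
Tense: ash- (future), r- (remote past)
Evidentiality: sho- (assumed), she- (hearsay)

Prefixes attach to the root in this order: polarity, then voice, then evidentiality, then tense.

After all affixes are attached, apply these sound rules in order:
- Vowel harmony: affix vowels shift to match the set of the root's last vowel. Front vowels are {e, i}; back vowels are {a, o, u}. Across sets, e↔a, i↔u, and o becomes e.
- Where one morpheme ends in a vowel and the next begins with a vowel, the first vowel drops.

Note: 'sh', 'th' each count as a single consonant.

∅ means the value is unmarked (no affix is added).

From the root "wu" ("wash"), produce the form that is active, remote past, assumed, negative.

Attach polarity negative lu- (before consonant 'w') → luwu.
Attach voice active a- → aluwu.
Attach evidentiality assumed sho- → shoaluwu.
Attach tense remote past r- → rshoaluwu.
Vowel harmony: no change.
Apply vowel deletion: rshoaluwu → rshaluwu.

rshaluwu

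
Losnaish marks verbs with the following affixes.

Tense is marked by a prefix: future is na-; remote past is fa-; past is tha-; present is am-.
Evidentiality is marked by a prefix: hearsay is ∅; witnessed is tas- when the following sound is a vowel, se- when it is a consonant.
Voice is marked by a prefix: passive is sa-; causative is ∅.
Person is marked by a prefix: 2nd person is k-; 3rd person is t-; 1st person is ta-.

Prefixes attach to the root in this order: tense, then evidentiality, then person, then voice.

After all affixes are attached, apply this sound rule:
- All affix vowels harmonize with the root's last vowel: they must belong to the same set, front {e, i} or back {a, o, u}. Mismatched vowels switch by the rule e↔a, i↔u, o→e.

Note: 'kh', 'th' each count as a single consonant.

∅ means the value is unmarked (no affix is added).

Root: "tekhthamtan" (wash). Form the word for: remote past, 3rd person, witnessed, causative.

tsafatekhthamtan

Attach tense remote past fa- → fatekhthamtan.
Attach evidentiality witnessed se- (before consonant 'f') → sefatekhthamtan.
Attach person 3rd person t- → tsefatekhthamtan.
voice = causative: zero marking, form stays tsefatekhthamtan.
Apply vowel harmony: tsefatekhthamtan → tsafatekhthamtan.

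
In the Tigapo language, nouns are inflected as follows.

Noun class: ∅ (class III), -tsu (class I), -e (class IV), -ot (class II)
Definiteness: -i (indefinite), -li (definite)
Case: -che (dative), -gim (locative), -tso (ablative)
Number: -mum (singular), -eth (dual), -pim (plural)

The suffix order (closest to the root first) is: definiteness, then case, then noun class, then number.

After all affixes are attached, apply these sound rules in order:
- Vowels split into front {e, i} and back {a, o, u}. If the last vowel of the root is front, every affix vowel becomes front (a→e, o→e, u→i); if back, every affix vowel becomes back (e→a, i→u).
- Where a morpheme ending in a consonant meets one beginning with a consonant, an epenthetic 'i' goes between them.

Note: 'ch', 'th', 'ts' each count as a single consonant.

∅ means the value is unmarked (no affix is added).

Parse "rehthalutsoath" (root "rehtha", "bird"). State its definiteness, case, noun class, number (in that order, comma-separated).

definite, ablative, class III, dual

Segment: rehtha-li-tso-eth.
definiteness: -li → definite.
case: -tso → ablative.
noun class: ∅ → class III.
number: -eth → dual.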